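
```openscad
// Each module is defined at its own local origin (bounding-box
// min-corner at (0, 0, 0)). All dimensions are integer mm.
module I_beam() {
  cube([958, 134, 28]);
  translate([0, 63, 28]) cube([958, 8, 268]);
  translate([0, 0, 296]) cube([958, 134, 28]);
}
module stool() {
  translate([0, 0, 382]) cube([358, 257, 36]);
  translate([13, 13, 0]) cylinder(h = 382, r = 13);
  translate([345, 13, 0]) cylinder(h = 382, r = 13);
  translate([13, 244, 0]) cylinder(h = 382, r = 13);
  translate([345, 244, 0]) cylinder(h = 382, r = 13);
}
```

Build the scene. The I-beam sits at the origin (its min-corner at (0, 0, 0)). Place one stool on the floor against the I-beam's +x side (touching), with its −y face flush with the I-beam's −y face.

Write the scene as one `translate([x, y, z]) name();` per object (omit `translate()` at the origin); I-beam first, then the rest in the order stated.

I_beam();
translate([958, 0, 0]) stool();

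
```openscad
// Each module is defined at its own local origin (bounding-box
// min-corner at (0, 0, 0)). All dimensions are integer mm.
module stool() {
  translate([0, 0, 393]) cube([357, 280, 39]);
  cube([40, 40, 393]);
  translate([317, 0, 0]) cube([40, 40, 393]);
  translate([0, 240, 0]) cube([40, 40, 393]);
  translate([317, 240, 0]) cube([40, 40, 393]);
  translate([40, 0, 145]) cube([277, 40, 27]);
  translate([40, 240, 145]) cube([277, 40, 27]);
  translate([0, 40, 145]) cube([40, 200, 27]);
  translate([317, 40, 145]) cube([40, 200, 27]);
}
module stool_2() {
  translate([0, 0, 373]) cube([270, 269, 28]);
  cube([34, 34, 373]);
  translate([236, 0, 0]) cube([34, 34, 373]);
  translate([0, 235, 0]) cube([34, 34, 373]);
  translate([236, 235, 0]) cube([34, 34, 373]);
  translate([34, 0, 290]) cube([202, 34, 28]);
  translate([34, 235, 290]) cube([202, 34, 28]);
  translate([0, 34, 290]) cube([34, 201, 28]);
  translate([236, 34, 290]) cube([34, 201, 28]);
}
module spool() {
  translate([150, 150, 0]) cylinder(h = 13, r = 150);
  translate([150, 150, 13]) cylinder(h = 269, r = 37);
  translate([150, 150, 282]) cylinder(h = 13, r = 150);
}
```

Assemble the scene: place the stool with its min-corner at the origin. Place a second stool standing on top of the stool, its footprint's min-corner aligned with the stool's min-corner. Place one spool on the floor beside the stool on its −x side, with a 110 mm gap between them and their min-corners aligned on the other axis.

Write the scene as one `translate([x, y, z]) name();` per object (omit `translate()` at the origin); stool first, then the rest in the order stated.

stool();
translate([0, 0, 432]) stool_2();
translate([-410, 0, 0]) spool();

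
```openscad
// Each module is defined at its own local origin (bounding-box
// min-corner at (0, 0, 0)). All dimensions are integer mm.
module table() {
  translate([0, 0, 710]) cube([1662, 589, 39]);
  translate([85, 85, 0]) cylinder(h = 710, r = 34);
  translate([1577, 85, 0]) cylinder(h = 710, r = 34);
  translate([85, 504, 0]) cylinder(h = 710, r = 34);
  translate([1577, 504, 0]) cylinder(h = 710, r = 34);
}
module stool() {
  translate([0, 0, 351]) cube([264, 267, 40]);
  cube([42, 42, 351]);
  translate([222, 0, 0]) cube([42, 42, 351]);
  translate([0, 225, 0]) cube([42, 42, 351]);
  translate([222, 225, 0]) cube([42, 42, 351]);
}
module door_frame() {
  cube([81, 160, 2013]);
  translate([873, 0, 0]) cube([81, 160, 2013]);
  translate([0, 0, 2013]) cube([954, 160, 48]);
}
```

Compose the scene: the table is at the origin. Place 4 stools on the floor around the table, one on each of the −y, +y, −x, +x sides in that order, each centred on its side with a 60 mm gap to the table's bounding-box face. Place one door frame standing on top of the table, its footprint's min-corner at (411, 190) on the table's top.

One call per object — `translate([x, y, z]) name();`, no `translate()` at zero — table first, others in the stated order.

table();
translate([699, -327, 0]) stool();
translate([699, 649, 0]) stool();
translate([-324, 161, 0]) stool();
translate([1722, 161, 0]) stool();
translate([411, 190, 749]) door_frame();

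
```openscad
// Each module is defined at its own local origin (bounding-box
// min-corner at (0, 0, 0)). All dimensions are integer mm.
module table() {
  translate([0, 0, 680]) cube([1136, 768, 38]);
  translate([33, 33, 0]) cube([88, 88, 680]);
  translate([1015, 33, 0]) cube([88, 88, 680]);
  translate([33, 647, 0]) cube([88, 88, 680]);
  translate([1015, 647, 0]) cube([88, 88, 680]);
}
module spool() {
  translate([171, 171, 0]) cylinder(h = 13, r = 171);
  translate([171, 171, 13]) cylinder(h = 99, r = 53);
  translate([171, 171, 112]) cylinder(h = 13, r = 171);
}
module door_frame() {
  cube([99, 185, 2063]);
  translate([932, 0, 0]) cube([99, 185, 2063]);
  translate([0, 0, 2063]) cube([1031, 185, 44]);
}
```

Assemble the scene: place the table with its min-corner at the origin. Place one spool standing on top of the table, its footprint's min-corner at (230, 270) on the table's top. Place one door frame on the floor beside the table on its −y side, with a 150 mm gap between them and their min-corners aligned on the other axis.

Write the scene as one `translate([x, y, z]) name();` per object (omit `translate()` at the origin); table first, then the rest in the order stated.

table();
translate([230, 270, 718]) spool();
translate([0, -335, 0]) door_frame();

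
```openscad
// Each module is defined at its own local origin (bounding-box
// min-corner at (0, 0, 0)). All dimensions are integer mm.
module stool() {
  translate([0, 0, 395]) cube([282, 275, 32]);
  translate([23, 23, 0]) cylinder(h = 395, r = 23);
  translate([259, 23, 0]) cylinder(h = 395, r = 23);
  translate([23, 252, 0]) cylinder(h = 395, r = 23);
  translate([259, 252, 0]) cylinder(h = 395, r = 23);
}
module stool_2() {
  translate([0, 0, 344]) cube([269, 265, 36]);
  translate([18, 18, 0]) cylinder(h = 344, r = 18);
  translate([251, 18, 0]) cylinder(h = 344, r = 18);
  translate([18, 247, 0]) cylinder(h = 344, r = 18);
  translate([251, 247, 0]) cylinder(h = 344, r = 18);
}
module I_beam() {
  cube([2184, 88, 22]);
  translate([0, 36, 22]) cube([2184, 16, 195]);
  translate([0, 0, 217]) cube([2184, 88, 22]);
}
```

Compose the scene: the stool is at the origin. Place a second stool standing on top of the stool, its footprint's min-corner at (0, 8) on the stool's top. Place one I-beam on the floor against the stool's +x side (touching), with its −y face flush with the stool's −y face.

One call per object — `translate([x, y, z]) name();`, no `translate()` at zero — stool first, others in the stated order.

stool();
translate([0, 8, 427]) stool_2();
translate([282, 0, 0]) I_beam();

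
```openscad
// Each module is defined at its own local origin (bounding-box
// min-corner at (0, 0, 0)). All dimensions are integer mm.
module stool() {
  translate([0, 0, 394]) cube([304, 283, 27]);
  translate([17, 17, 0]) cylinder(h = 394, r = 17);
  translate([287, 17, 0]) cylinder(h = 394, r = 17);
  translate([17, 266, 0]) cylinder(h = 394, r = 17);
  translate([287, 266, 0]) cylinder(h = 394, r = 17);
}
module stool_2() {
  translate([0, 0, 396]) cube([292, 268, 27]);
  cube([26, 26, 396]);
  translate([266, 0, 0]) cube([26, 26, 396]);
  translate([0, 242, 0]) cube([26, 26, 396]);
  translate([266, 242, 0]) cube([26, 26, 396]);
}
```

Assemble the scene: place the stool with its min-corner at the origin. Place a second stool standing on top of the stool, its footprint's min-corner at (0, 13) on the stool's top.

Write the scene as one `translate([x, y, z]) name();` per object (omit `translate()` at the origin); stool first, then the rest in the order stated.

stool();
translate([0, 13, 421]) stool_2();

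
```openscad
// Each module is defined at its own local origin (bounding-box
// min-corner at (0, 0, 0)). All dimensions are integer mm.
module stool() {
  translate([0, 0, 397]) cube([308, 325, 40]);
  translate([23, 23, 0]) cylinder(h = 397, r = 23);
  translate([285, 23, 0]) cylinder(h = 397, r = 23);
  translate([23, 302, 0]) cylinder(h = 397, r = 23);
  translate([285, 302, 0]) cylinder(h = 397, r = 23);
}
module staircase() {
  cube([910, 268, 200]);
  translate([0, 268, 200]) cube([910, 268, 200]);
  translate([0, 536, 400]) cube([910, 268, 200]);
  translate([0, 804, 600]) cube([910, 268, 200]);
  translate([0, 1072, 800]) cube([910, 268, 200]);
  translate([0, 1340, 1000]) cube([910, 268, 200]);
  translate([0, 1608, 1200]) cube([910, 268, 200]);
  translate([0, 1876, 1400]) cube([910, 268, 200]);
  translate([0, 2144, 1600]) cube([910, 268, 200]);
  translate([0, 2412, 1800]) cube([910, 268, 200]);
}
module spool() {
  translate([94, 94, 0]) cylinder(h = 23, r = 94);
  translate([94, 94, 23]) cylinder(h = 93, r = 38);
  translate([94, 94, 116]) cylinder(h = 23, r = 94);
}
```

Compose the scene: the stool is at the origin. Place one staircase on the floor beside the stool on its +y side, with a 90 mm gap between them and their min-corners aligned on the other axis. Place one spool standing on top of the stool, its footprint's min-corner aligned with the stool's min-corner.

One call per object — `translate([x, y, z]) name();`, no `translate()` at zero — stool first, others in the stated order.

stool();
translate([0, 415, 0]) staircase();
translate([0, 0, 437]) spool();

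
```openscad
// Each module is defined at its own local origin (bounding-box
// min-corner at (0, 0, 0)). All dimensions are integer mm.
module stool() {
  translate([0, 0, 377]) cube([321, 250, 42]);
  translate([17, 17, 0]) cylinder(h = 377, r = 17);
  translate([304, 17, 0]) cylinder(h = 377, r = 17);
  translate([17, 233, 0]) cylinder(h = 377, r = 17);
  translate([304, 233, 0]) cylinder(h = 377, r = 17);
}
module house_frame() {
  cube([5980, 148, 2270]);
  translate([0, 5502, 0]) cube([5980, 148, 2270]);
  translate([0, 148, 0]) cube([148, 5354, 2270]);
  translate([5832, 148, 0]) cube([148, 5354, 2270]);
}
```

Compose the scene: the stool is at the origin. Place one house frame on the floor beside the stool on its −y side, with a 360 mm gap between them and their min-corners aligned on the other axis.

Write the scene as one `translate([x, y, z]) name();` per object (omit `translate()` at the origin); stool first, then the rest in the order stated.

stool();
translate([0, -6010, 0]) house_frame();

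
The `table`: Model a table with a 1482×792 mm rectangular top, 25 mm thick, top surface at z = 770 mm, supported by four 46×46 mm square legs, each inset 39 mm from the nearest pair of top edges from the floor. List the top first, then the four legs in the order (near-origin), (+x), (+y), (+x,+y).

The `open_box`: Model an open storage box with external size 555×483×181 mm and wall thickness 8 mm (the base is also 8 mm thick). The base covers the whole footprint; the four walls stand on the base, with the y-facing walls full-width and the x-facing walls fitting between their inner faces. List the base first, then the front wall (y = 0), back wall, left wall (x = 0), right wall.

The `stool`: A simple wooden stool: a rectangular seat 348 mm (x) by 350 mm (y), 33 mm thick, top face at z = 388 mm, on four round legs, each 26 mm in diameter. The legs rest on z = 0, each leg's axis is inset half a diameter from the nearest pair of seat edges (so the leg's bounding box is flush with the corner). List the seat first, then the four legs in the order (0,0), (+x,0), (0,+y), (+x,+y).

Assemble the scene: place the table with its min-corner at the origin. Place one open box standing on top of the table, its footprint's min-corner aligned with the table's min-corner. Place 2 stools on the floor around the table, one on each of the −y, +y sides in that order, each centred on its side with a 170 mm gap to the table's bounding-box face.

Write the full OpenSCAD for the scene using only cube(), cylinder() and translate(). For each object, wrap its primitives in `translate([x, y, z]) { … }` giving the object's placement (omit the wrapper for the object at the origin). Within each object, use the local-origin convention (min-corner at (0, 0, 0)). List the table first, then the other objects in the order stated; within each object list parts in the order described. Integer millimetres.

translate([0, 0, 745]) cube([1482, 792, 25]);
translate([39, 39, 0]) cube([46, 46, 745]);
translate([1397, 39, 0]) cube([46, 46, 745]);
translate([39, 707, 0]) cube([46, 46, 745]);
translate([1397, 707, 0]) cube([46, 46, 745]);
translate([0, 0, 770]) {
  cube([555, 483, 8]);
  translate([0, 0, 8]) cube([555, 8, 173]);
  translate([0, 475, 8]) cube([555, 8, 173]);
  translate([0, 8, 8]) cube([8, 467, 173]);
  translate([547, 8, 8]) cube([8, 467, 173]);
}
translate([567, -520, 0]) {
  translate([0, 0, 355]) cube([348, 350, 33]);
  translate([13, 13, 0]) cylinder(h = 355, r = 13);
  translate([335, 13, 0]) cylinder(h = 355, r = 13);
  translate([13, 337, 0]) cylinder(h = 355, r = 13);
  translate([335, 337, 0]) cylinder(h = 355, r = 13);
}
translate([567, 962, 0]) {
  translate([0, 0, 355]) cube([348, 350, 33]);
  translate([13, 13, 0]) cylinder(h = 355, r = 13);
  translate([335, 13, 0]) cylinder(h = 355, r = 13);
  translate([13, 337, 0]) cylinder(h = 355, r = 13);
  translate([335, 337, 0]) cylinder(h = 355, r = 13);
}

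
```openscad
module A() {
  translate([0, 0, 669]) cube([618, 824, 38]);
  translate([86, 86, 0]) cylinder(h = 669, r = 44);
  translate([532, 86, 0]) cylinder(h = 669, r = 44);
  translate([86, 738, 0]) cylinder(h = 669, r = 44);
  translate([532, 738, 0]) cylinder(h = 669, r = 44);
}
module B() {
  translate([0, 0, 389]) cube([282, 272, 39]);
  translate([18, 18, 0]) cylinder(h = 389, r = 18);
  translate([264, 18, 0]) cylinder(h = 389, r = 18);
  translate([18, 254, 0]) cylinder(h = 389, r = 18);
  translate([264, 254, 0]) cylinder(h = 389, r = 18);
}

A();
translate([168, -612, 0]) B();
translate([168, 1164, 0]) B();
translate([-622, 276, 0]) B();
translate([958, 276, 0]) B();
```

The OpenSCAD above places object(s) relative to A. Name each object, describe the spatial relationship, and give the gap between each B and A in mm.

A is a table. B is a stool. Four stools sit around the table at the −y, +y, −x, +x sides. The gap between each stool and the table is 340 mm.

Each stool's nearest face is 340 mm from the table's bounding box.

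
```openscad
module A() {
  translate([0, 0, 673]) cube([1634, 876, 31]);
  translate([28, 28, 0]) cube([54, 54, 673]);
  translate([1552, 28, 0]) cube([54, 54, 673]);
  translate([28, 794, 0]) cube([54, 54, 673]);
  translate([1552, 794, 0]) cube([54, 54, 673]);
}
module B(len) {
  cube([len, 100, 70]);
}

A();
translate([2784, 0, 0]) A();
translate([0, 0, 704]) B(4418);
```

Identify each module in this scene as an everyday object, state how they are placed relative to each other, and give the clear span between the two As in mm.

Second table starts at x = 2784; first ends at x = 1634; clear span = 2784 − 1634 = 1150 mm.

A is a table. B is a beam. A beam spans the tops of two tables. The clear span between the two tables is 1150 mm.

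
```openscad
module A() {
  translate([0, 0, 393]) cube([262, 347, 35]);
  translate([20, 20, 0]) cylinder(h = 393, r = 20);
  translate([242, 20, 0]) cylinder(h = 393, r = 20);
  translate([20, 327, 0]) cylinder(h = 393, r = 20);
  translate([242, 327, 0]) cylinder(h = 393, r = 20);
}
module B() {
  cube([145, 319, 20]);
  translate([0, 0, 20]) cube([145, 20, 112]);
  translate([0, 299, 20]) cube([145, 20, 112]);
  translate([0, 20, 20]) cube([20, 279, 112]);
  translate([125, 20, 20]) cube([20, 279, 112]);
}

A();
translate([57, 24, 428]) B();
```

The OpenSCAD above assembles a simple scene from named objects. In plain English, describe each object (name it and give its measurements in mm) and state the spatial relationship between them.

A is a four-legged stool. The seat is a 262×347×35 mm slab whose top surface is at z = 428 mm; four round legs, each 40 mm in diameter, run from the floor (z = 0) to the underside of the seat, each leg's axis is inset half a diameter from the nearest pair of seat edges (so the leg's bounding box is flush with the corner).

B is an open-topped rectangular box: outside dimensions 145×319×132 mm, with a uniform wall and base thickness of 20 mm. The base is a full 145×319 slab on the floor; four walls sit on top of the base. The front and back walls (the −y and +y sides) span the full width; the two side walls fit between them.

The open box is on top of the stool.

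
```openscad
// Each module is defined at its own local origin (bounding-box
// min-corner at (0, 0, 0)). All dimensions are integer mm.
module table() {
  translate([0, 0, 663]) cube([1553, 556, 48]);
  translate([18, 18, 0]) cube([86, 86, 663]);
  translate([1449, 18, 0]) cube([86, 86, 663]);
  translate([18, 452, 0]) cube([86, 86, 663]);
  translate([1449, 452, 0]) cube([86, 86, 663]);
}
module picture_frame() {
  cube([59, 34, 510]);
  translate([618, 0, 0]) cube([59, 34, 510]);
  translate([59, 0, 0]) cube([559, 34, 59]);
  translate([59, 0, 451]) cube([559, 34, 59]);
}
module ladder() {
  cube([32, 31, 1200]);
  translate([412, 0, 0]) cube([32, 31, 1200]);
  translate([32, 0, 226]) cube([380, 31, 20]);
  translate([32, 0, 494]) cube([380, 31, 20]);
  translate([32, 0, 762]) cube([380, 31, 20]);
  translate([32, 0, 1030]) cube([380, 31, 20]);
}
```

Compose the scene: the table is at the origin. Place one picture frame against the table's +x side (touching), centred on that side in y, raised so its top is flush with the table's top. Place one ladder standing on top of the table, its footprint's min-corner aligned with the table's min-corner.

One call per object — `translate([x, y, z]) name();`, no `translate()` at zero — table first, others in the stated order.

table();
translate([1553, 261, 201]) picture_frame();
translate([0, 0, 711]) ladder();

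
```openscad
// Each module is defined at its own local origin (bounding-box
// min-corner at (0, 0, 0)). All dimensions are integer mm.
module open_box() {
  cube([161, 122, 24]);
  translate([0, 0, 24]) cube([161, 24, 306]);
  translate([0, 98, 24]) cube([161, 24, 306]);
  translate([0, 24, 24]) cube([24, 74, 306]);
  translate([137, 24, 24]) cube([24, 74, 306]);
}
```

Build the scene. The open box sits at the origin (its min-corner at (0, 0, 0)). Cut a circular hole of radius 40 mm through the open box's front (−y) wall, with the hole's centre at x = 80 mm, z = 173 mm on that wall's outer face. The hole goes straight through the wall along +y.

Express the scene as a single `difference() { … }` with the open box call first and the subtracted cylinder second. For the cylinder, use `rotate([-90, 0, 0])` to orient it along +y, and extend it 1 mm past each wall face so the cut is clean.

difference() {
  open_box();
  translate([80, -1, 173]) rotate([-90, 0, 0]) cylinder(h = 26, r = 40);
}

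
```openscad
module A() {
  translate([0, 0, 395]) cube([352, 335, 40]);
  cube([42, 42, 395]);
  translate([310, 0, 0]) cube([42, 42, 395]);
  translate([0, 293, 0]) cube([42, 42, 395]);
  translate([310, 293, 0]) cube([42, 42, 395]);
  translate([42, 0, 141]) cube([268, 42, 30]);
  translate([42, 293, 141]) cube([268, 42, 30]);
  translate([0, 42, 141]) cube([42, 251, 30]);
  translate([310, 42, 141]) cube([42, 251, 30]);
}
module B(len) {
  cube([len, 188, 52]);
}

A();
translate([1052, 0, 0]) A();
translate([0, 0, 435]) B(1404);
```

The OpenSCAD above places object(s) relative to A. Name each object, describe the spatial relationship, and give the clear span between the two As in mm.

Second stool starts at x = 1052; first ends at x = 352; clear span = 1052 − 352 = 700 mm.

A is a stool. B is a beam. A beam spans the tops of two stools. The clear span between the two stools is 700 mm.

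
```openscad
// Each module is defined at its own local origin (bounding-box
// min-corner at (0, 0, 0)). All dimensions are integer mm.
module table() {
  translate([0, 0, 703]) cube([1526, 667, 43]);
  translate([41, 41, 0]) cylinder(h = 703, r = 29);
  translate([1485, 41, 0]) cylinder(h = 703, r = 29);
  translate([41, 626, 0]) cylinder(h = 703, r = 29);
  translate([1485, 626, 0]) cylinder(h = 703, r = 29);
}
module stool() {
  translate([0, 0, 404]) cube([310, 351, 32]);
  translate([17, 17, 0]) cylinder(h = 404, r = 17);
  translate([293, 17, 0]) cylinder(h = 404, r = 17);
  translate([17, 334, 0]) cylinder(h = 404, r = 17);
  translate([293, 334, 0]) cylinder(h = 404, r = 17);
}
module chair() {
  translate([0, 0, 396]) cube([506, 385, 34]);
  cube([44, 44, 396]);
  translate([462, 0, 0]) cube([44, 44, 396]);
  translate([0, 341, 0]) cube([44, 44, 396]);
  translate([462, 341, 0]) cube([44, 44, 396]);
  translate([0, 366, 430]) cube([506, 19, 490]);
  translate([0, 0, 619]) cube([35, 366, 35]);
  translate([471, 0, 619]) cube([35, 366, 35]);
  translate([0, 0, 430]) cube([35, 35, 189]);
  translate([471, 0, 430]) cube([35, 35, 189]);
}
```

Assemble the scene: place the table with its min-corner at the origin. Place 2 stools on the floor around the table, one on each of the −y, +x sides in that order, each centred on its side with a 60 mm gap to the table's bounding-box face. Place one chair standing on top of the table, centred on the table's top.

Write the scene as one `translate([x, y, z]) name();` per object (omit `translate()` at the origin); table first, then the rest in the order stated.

table();
translate([608, -411, 0]) stool();
translate([1586, 158, 0]) stool();
translate([510, 141, 746]) chair();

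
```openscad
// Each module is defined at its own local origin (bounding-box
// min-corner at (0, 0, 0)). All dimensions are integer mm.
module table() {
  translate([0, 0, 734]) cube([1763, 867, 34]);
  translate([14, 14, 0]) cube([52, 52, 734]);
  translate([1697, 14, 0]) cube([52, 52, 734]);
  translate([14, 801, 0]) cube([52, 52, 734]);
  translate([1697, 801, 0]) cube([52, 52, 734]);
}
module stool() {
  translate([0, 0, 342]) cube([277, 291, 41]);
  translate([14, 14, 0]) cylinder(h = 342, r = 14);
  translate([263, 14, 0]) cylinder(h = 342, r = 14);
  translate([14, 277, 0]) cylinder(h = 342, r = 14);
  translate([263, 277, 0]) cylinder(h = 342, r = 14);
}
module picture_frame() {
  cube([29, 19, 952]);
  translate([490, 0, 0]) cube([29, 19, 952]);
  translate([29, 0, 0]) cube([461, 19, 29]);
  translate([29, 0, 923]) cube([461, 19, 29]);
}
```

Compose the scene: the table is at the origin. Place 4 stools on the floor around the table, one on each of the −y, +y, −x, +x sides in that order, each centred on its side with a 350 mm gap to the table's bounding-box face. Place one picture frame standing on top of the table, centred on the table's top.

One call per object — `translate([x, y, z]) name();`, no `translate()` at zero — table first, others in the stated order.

table();
translate([743, -641, 0]) stool();
translate([743, 1217, 0]) stool();
translate([-627, 288, 0]) stool();
translate([2113, 288, 0]) stool();
translate([622, 424, 768]) picture_frame();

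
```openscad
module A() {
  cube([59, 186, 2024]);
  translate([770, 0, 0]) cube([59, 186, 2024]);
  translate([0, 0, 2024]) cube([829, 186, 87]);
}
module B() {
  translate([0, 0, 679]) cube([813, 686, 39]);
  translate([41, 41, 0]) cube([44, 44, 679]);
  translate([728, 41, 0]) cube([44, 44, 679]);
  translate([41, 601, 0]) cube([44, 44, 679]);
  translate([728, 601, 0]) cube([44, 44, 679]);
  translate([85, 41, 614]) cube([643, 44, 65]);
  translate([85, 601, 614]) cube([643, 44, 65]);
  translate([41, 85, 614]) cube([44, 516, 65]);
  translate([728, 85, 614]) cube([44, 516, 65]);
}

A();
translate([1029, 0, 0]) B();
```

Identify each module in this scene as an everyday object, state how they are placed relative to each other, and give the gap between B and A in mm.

A is a door frame. B is a table. The table is on the floor beside the door frame on its +x side. The gap between the table and the door frame is 200 mm.

The table's nearest face is 200 mm from the door frame's +x face.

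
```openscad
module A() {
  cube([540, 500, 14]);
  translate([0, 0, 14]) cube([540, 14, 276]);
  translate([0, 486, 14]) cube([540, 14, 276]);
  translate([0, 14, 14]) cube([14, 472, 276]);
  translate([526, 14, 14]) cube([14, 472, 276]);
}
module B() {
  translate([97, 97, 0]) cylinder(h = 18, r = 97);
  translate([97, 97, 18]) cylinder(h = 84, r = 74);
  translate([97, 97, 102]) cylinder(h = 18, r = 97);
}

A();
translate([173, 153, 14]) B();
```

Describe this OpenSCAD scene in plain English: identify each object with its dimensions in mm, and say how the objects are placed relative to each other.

A is an open-topped rectangular box: outside dimensions 540×500×290 mm, with a uniform wall and base thickness of 14 mm. The base is a full 540×500 slab on the floor; four walls sit on top of the base. The front and back walls (the −y and +y sides) span the full width; the two side walls fit between them.

B is a spool: two coaxial disc flanges of radius 97 mm and thickness 18 mm, joined by a core cylinder of radius 74 mm and height 84 mm. The lower flange rests on z = 0 and the three cylinders share a vertical axis.

The spool sits inside the open box, centred.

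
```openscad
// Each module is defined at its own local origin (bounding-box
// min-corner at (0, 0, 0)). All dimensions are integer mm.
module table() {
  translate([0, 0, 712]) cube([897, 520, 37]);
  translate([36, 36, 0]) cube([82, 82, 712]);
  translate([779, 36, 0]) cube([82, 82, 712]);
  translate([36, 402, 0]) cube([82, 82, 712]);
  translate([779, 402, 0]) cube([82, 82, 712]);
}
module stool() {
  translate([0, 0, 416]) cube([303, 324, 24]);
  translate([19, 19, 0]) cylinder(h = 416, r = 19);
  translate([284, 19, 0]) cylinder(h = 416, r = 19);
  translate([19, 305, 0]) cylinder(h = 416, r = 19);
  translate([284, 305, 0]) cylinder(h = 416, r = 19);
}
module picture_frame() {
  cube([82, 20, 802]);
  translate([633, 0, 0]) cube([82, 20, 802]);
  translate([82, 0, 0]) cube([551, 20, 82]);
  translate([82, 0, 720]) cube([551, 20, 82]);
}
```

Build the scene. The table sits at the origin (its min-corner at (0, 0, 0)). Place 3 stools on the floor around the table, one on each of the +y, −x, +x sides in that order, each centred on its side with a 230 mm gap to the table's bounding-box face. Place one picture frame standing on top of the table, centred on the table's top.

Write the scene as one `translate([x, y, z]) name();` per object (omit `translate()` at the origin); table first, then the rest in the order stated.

table();
translate([297, 750, 0]) stool();
translate([-533, 98, 0]) stool();
translate([1127, 98, 0]) stool();
translate([91, 250, 749]) picture_frame();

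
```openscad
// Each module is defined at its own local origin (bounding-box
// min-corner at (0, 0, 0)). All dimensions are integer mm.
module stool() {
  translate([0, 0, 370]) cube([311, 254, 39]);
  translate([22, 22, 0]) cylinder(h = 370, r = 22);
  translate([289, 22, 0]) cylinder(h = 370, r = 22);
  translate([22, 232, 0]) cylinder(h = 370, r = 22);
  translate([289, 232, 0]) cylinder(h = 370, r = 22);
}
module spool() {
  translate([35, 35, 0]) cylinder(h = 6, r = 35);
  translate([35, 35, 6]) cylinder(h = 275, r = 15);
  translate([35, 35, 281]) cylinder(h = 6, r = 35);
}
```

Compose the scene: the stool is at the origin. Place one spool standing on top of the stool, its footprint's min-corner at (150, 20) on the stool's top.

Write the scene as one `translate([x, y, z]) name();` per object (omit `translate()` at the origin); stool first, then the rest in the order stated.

stool();
translate([150, 20, 409]) spool();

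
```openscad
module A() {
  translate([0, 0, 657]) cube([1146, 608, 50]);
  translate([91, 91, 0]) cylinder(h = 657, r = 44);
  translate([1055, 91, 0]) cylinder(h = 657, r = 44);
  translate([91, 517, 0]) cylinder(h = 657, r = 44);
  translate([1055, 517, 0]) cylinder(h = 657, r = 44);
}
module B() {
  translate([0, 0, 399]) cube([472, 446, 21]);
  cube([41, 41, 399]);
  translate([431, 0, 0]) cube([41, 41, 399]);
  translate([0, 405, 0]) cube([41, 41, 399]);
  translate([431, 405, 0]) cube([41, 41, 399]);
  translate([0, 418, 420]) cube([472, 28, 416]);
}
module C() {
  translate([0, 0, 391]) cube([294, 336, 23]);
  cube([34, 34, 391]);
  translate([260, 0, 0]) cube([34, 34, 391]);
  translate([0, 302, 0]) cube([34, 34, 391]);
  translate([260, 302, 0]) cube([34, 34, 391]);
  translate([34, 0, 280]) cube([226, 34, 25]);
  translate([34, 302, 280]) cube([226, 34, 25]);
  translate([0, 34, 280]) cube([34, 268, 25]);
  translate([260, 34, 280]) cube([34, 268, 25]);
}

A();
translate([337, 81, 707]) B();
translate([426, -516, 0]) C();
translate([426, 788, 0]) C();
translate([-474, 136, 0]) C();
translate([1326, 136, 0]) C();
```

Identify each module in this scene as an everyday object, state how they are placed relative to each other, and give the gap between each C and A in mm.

Each stool's nearest face is 180 mm from the table's bounding box.

A is a table. B is a chair. C is a stool. The chair is on top of the table, centred. Four stools sit around the table at the −y, +y, −x, +x sides. The gap between each stool and the table is 180 mm.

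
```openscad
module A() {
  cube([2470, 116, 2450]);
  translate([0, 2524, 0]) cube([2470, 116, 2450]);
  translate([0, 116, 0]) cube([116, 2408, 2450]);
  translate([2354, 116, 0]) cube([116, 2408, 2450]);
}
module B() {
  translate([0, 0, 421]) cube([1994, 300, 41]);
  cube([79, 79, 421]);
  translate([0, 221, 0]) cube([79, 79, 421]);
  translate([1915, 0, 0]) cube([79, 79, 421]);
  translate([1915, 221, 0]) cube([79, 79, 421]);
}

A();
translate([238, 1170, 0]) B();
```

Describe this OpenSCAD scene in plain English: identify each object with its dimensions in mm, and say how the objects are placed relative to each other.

A is a box-shaped house frame (walls only): outside footprint 2470×2640 mm, wall height 2450 mm, wall thickness 116 mm. The two y-facing walls run the full x-width; the two x-facing walls fit between the inner faces of the y-facing walls.

B is a long wooden bench with a 1994 mm (x) × 300 mm (y) seat, 41 mm thick, its top surface 462 mm above the floor. Four 79 mm square legs at the seat corners, flush with the edges, run from z = 0 to the seat underside.

The bench sits inside the house frame, centred.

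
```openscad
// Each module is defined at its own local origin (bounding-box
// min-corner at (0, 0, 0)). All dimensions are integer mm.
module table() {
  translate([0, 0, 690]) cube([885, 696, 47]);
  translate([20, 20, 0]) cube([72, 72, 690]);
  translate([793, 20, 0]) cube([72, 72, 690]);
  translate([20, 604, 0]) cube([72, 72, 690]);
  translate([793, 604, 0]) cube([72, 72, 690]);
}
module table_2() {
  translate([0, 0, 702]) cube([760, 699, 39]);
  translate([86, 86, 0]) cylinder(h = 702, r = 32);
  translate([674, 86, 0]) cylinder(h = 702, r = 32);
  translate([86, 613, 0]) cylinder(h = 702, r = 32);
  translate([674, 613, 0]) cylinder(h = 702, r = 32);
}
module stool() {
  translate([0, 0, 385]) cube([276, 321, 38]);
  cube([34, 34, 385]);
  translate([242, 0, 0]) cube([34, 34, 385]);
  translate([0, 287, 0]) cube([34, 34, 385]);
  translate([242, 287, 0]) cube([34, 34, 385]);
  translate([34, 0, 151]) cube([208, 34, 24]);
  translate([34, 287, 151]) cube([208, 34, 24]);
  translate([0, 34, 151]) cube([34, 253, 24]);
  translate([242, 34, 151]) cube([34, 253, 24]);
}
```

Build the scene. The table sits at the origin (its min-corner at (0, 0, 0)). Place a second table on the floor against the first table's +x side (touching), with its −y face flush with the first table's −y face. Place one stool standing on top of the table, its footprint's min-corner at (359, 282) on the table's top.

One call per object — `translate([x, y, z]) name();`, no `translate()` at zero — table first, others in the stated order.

table();
translate([885, 0, 0]) table_2();
translate([359, 282, 737]) stool();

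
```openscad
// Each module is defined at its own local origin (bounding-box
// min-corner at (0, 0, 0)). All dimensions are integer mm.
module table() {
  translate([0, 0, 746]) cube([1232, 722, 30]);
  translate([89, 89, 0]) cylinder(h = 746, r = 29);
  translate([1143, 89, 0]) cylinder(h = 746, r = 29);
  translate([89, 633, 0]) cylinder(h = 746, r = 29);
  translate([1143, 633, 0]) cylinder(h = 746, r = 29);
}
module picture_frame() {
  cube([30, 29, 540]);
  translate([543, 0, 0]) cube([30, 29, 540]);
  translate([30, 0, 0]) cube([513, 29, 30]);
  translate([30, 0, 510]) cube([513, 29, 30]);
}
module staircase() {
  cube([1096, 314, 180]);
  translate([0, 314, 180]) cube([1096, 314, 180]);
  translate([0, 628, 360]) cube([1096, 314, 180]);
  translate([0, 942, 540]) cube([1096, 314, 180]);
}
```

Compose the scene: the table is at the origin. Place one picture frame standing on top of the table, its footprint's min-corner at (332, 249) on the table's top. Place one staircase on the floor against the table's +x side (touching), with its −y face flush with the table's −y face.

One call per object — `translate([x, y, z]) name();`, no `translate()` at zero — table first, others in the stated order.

table();
translate([332, 249, 776]) picture_frame();
translate([1232, 0, 0]) staircase();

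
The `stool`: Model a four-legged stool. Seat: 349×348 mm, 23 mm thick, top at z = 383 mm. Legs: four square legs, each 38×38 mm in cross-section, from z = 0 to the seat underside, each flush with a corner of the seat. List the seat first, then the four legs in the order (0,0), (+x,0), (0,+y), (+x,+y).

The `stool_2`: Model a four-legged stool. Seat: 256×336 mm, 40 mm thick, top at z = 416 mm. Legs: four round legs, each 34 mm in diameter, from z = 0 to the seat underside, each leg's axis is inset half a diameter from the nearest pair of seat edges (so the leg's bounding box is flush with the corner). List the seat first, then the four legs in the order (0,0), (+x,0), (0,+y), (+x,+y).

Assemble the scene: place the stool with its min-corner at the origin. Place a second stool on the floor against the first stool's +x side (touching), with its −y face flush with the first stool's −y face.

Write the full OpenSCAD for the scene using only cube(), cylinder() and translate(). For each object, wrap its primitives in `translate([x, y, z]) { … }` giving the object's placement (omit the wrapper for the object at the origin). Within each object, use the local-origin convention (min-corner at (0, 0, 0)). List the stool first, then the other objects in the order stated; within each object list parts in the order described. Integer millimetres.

translate([0, 0, 360]) cube([349, 348, 23]);
cube([38, 38, 360]);
translate([311, 0, 0]) cube([38, 38, 360]);
translate([0, 310, 0]) cube([38, 38, 360]);
translate([311, 310, 0]) cube([38, 38, 360]);
translate([349, 0, 0]) {
  translate([0, 0, 376]) cube([256, 336, 40]);
  translate([17, 17, 0]) cylinder(h = 376, r = 17);
  translate([239, 17, 0]) cylinder(h = 376, r = 17);
  translate([17, 319, 0]) cylinder(h = 376, r = 17);
  translate([239, 319, 0]) cylinder(h = 376, r = 17);
}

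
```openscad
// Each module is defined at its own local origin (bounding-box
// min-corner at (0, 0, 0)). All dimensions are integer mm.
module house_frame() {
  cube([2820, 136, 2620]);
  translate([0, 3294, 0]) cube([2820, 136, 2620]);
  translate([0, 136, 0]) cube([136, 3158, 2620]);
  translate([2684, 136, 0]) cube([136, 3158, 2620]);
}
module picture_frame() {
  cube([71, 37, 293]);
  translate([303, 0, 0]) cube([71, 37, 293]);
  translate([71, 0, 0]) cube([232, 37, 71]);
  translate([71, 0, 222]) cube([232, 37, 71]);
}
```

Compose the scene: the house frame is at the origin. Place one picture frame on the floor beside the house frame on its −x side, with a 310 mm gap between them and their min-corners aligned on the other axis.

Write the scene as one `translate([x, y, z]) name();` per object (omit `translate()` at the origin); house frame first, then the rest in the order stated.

house_frame();
translate([-684, 0, 0]) picture_frame();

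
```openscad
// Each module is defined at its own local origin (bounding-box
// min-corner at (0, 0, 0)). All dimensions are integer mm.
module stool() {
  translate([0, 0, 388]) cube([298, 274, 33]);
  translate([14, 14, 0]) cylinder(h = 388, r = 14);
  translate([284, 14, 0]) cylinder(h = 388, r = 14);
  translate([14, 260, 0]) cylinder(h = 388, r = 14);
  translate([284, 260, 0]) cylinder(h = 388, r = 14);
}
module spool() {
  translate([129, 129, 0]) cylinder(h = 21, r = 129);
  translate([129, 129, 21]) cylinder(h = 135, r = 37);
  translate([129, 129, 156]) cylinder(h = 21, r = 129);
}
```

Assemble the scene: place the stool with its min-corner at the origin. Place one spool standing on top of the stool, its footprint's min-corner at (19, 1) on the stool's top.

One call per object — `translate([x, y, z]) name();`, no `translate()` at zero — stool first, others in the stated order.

stool();
translate([19, 1, 421]) spool();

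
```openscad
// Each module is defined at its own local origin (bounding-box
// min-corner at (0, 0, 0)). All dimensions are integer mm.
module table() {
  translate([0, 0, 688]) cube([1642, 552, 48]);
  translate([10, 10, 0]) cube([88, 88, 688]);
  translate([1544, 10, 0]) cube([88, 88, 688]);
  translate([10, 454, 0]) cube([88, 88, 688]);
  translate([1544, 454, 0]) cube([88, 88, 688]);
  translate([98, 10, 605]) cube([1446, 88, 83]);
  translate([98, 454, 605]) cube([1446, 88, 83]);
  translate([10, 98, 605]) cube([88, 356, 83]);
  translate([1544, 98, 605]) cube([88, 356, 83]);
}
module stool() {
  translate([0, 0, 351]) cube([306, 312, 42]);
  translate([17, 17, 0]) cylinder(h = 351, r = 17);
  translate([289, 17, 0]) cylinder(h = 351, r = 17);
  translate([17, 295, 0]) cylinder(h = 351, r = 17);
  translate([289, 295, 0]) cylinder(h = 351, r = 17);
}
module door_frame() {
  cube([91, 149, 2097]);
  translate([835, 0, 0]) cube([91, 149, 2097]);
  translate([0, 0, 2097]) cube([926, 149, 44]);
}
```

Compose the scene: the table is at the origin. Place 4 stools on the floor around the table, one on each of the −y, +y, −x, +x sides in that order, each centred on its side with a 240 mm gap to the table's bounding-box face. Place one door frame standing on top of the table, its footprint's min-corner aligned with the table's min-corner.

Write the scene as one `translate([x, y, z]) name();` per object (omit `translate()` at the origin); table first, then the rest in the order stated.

table();
translate([668, -552, 0]) stool();
translate([668, 792, 0]) stool();
translate([-546, 120, 0]) stool();
translate([1882, 120, 0]) stool();
translate([0, 0, 736]) door_frame();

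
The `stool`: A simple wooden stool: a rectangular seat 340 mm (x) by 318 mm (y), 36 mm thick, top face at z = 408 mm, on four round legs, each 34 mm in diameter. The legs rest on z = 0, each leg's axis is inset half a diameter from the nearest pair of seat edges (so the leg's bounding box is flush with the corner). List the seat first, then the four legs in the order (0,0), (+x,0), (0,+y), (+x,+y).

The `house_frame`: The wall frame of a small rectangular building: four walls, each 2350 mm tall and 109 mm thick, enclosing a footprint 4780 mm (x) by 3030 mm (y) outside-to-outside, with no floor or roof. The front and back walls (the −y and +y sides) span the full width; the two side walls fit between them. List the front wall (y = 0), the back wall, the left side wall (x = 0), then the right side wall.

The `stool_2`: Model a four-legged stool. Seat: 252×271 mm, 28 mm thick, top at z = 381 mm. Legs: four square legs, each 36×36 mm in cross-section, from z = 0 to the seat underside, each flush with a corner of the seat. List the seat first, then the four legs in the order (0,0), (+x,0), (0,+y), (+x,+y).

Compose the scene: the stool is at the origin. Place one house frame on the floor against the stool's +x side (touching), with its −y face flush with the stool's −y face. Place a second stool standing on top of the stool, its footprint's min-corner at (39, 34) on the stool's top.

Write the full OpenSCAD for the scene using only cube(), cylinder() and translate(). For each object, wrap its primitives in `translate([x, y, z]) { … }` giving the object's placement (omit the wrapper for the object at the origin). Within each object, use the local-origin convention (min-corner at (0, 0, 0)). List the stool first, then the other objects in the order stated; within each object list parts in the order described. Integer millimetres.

translate([0, 0, 372]) cube([340, 318, 36]);
translate([17, 17, 0]) cylinder(h = 372, r = 17);
translate([323, 17, 0]) cylinder(h = 372, r = 17);
translate([17, 301, 0]) cylinder(h = 372, r = 17);
translate([323, 301, 0]) cylinder(h = 372, r = 17);
translate([340, 0, 0]) {
  cube([4780, 109, 2350]);
  translate([0, 2921, 0]) cube([4780, 109, 2350]);
  translate([0, 109, 0]) cube([109, 2812, 2350]);
  translate([4671, 109, 0]) cube([109, 2812, 2350]);
}
translate([39, 34, 408]) {
  translate([0, 0, 353]) cube([252, 271, 28]);
  cube([36, 36, 353]);
  translate([216, 0, 0]) cube([36, 36, 353]);
  translate([0, 235, 0]) cube([36, 36, 353]);
  translate([216, 235, 0]) cube([36, 36, 353]);
}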